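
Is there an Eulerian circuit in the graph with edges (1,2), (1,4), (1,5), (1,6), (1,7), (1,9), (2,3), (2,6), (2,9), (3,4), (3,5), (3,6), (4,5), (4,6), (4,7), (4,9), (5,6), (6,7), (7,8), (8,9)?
Yes (the graph is connected and all 9 vertices have even degree)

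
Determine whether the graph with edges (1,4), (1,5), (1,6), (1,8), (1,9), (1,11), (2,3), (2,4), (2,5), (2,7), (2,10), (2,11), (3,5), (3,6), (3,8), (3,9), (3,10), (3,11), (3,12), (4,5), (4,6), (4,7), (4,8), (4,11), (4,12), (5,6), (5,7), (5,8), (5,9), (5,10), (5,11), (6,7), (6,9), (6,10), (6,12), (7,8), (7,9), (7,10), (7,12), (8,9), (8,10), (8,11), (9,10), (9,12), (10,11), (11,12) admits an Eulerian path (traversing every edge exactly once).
Yes — and in fact it has an Eulerian circuit (the graph is connected and all 12 vertices have even degree)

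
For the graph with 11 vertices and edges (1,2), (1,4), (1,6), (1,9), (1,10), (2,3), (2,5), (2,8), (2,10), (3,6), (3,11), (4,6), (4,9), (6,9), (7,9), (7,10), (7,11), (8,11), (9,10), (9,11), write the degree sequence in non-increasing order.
[6, 5, 5, 4, 4, 4, 3, 3, 3, 2, 1] (degrees: deg(1)=5, deg(2)=5, deg(3)=3, deg(4)=3, deg(5)=1, deg(6)=4, deg(7)=3, deg(8)=2, deg(9)=6, deg(10)=4, deg(11)=4)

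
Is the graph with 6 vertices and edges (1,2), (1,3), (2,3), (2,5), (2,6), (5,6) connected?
No, it has 2 components: {1, 2, 3, 5, 6}, {4}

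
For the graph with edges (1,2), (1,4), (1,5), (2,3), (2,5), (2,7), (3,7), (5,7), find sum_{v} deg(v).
16 (handshake: sum of degrees = 2|E| = 2 x 8 = 16)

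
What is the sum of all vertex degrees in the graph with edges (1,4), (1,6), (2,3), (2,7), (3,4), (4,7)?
12 (handshake: sum of degrees = 2|E| = 2 x 6 = 12)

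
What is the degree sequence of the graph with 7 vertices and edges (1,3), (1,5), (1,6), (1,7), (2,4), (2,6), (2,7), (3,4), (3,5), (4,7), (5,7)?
[4, 4, 3, 3, 3, 3, 2] (degrees: deg(1)=4, deg(2)=3, deg(3)=3, deg(4)=3, deg(5)=3, deg(6)=2, deg(7)=4)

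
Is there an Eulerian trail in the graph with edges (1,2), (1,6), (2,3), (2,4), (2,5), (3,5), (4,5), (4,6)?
Yes (the graph is connected and exactly 2 vertices have odd degree: {4, 5}; any Eulerian path must start and end at those)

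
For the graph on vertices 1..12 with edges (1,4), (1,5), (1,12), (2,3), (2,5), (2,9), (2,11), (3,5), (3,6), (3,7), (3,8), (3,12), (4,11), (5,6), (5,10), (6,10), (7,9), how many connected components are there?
1 (components: {1, 2, 3, 4, 5, 6, 7, 8, 9, 10, 11, 12})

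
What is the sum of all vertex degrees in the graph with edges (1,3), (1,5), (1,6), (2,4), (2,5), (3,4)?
12 (handshake: sum of degrees = 2|E| = 2 x 6 = 12)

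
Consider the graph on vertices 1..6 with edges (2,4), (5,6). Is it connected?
No, it has 4 components: {1}, {2, 4}, {3}, {5, 6}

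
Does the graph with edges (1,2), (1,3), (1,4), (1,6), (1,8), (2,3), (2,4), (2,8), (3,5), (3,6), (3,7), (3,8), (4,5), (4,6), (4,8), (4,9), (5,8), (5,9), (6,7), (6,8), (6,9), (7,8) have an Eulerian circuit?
No (4 vertices have odd degree: {1, 7, 8, 9}; Eulerian circuit requires 0)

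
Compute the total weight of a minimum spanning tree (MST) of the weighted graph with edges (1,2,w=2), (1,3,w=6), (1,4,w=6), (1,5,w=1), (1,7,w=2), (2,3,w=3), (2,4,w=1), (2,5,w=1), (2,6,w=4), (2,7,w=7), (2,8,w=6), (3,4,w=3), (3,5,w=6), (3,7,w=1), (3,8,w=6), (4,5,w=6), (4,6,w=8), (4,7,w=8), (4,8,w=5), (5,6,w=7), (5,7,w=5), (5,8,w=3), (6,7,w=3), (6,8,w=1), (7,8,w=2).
9 (MST edges: (1,5,w=1), (1,7,w=2), (2,4,w=1), (2,5,w=1), (3,7,w=1), (6,8,w=1), (7,8,w=2); sum of weights 1 + 2 + 1 + 1 + 1 + 1 + 2 = 9)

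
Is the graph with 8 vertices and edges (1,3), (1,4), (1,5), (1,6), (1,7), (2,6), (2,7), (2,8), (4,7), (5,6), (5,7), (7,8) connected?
Yes (BFS from 1 visits [1, 3, 4, 5, 6, 7, 2, 8] — all 8 vertices reached)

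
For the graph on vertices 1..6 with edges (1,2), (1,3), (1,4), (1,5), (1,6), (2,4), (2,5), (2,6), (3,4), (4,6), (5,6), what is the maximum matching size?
3 (matching: (1,5), (2,6), (3,4); upper bound floor(n/2) = floor(6/2) = 3)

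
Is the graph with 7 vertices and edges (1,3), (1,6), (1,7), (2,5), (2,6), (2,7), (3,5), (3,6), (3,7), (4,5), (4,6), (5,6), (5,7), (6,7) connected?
Yes (BFS from 1 visits [1, 3, 6, 7, 5, 2, 4] — all 7 vertices reached)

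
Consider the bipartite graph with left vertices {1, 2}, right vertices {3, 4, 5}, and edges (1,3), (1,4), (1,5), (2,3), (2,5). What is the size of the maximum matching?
2 (matching: (1,4), (2,5); upper bound min(|L|,|R|) = min(2,3) = 2)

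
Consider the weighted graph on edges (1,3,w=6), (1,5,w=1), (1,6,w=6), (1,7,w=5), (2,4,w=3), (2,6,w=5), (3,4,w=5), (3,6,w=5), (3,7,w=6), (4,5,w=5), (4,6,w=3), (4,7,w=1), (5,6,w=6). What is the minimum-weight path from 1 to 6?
6 (path: 1 -> 6; weights 6 = 6)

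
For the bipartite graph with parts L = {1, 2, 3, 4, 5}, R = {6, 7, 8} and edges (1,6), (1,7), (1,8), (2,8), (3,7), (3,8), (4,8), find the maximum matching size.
3 (matching: (1,6), (2,8), (3,7); upper bound min(|L|,|R|) = min(5,3) = 3)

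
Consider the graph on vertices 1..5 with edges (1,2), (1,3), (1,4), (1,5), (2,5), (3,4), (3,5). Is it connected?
Yes (BFS from 1 visits [1, 2, 3, 4, 5] — all 5 vertices reached)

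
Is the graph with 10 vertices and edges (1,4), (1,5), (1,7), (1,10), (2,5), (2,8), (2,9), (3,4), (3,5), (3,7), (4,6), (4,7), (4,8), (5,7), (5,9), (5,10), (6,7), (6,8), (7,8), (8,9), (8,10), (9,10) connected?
Yes (BFS from 1 visits [1, 4, 5, 7, 10, 3, 6, 8, 2, 9] — all 10 vertices reached)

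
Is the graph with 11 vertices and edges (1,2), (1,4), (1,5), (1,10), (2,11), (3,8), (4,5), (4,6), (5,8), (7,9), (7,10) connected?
Yes (BFS from 1 visits [1, 2, 4, 5, 10, 11, 6, 8, 7, 3, 9] — all 11 vertices reached)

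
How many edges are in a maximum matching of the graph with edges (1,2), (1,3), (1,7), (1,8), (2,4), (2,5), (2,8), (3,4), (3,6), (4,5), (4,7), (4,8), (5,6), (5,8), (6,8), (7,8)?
4 (matching: (1,7), (2,8), (3,4), (5,6); upper bound floor(n/2) = floor(8/2) = 4)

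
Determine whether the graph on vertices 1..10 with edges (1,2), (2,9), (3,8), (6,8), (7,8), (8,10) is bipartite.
Yes. Partition: {1, 3, 4, 5, 6, 7, 9, 10}, {2, 8}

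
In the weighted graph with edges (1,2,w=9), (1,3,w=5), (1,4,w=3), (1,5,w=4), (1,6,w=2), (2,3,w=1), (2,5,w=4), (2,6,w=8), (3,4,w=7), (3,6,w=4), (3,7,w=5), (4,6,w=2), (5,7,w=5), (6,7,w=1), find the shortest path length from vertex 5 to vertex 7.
5 (path: 5 -> 7; weights 5 = 5)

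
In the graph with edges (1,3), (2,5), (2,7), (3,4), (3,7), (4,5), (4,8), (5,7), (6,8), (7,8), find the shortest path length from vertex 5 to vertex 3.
2 (path: 5 -> 7 -> 3, 2 edges)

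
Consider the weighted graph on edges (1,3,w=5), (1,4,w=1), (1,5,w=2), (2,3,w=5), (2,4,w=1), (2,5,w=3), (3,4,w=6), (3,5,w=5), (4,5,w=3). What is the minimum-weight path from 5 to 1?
2 (path: 5 -> 1; weights 2 = 2)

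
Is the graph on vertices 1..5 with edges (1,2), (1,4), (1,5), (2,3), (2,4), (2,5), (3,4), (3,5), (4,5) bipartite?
No (odd cycle of length 3: 2 -> 1 -> 4 -> 2)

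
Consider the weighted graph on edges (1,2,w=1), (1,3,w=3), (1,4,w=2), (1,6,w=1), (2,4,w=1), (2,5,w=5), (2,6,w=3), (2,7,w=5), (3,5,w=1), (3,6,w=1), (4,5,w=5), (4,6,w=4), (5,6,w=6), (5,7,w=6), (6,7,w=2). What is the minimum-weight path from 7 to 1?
3 (path: 7 -> 6 -> 1; weights 2 + 1 = 3)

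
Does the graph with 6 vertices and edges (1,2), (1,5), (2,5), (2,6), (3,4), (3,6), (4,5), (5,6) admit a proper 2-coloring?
No (odd cycle of length 3: 5 -> 1 -> 2 -> 5)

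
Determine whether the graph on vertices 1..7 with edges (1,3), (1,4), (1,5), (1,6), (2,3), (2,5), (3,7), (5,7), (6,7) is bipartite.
Yes. Partition: {1, 2, 7}, {3, 4, 5, 6}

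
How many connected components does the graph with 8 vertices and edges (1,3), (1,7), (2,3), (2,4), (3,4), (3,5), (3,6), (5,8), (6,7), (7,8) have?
1 (components: {1, 2, 3, 4, 5, 6, 7, 8})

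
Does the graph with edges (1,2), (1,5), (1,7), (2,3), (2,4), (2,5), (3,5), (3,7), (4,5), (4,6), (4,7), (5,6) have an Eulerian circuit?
No (4 vertices have odd degree: {1, 3, 5, 7}; Eulerian circuit requires 0)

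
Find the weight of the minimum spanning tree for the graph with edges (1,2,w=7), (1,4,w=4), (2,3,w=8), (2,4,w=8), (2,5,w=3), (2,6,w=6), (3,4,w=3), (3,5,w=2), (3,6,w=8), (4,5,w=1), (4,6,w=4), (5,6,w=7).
14 (MST edges: (1,4,w=4), (2,5,w=3), (3,5,w=2), (4,5,w=1), (4,6,w=4); sum of weights 4 + 3 + 2 + 1 + 4 = 14)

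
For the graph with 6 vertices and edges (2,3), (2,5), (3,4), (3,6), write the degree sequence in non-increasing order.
[3, 2, 1, 1, 1, 0] (degrees: deg(1)=0, deg(2)=2, deg(3)=3, deg(4)=1, deg(5)=1, deg(6)=1)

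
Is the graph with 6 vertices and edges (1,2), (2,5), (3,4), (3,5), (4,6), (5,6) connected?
Yes (BFS from 1 visits [1, 2, 5, 3, 6, 4] — all 6 vertices reached)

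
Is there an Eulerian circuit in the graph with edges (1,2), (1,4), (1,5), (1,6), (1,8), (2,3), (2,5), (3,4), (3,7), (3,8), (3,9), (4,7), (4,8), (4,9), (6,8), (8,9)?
No (6 vertices have odd degree: {1, 2, 3, 4, 8, 9}; Eulerian circuit requires 0)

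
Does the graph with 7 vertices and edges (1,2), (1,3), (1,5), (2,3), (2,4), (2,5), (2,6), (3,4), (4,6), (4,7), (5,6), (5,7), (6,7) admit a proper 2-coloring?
No (odd cycle of length 3: 2 -> 1 -> 5 -> 2)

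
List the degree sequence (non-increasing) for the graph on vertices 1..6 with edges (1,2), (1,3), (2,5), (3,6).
[2, 2, 2, 1, 1, 0] (degrees: deg(1)=2, deg(2)=2, deg(3)=2, deg(4)=0, deg(5)=1, deg(6)=1)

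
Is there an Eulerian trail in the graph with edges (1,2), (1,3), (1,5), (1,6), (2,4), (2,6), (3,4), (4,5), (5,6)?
No (4 vertices have odd degree: {2, 4, 5, 6}; Eulerian path requires 0 or 2)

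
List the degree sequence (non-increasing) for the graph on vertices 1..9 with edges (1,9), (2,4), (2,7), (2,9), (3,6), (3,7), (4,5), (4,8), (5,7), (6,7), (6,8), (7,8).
[5, 3, 3, 3, 3, 2, 2, 2, 1] (degrees: deg(1)=1, deg(2)=3, deg(3)=2, deg(4)=3, deg(5)=2, deg(6)=3, deg(7)=5, deg(8)=3, deg(9)=2)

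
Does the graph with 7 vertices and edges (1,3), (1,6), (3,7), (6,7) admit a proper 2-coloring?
Yes. Partition: {1, 2, 4, 5, 7}, {3, 6}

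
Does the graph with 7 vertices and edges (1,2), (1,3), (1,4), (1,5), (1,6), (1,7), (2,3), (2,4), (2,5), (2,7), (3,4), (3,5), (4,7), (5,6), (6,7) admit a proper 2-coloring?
No (odd cycle of length 3: 2 -> 1 -> 7 -> 2)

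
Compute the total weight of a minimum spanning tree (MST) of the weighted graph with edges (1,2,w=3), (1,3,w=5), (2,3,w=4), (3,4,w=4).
11 (MST edges: (1,2,w=3), (2,3,w=4), (3,4,w=4); sum of weights 3 + 4 + 4 = 11)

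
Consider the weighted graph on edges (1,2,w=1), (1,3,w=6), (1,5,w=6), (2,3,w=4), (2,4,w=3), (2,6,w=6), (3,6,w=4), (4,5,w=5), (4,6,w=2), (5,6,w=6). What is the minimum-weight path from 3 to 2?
4 (path: 3 -> 2; weights 4 = 4)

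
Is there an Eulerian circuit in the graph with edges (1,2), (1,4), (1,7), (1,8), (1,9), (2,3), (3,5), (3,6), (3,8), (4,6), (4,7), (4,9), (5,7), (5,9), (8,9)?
No (4 vertices have odd degree: {1, 5, 7, 8}; Eulerian circuit requires 0)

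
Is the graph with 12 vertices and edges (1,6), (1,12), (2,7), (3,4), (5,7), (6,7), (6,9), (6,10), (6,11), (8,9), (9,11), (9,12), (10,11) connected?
No, it has 2 components: {1, 2, 5, 6, 7, 8, 9, 10, 11, 12}, {3, 4}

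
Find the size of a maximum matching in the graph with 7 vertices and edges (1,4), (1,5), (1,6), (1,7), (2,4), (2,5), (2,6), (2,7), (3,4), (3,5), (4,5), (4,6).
3 (matching: (1,5), (2,7), (4,6); upper bound floor(n/2) = floor(7/2) = 3)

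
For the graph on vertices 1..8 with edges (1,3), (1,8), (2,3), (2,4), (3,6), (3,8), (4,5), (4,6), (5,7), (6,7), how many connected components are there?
1 (components: {1, 2, 3, 4, 5, 6, 7, 8})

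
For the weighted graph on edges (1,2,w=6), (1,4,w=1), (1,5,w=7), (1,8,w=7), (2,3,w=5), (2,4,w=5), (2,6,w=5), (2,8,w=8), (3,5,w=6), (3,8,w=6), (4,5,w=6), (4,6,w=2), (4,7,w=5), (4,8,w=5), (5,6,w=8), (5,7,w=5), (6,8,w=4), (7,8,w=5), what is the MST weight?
27 (MST edges: (1,4,w=1), (2,3,w=5), (2,6,w=5), (4,6,w=2), (4,7,w=5), (5,7,w=5), (6,8,w=4); sum of weights 1 + 5 + 5 + 2 + 5 + 5 + 4 = 27)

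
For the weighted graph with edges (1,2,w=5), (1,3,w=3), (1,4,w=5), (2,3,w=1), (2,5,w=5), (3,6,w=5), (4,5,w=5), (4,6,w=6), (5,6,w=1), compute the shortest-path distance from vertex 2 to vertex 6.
6 (path: 2 -> 5 -> 6; weights 5 + 1 = 6)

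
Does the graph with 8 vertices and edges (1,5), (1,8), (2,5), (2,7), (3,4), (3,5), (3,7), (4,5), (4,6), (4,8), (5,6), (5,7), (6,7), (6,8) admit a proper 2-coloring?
No (odd cycle of length 5: 6 -> 8 -> 1 -> 5 -> 7 -> 6)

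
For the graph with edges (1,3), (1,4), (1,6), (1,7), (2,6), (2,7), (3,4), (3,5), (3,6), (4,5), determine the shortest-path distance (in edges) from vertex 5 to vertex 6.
2 (path: 5 -> 3 -> 6, 2 edges)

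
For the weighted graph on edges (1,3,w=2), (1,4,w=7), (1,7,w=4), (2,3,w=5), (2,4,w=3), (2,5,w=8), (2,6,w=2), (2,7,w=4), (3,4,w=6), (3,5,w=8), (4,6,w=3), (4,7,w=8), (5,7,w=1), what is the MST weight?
16 (MST edges: (1,3,w=2), (1,7,w=4), (2,4,w=3), (2,6,w=2), (2,7,w=4), (5,7,w=1); sum of weights 2 + 4 + 3 + 2 + 4 + 1 = 16)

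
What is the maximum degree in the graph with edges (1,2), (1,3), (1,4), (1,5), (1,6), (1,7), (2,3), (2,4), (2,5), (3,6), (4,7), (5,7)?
6 (attained at vertex 1)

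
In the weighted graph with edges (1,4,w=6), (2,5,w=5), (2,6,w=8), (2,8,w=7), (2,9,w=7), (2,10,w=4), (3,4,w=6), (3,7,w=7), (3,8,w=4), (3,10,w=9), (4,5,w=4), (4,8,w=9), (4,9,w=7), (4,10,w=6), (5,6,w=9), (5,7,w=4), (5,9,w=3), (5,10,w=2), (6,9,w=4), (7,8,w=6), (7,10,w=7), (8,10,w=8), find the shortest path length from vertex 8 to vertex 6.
15 (path: 8 -> 2 -> 6; weights 7 + 8 = 15)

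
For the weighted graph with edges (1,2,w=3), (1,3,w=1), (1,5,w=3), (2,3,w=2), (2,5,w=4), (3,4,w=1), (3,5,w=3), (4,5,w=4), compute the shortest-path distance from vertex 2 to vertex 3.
2 (path: 2 -> 3; weights 2 = 2)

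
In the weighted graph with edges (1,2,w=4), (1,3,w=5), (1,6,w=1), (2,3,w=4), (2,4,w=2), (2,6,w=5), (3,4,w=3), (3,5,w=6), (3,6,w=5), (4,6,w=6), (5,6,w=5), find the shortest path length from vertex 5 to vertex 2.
10 (path: 5 -> 3 -> 2; weights 6 + 4 = 10)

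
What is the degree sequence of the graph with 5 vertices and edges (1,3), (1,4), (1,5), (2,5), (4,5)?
[3, 3, 2, 1, 1] (degrees: deg(1)=3, deg(2)=1, deg(3)=1, deg(4)=2, deg(5)=3)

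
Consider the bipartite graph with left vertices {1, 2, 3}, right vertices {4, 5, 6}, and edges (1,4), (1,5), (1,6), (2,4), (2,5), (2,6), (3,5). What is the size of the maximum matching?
3 (matching: (1,6), (2,4), (3,5); upper bound min(|L|,|R|) = min(3,3) = 3)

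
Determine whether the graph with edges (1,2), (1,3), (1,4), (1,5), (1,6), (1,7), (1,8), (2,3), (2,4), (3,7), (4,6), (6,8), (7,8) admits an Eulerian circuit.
No (8 vertices have odd degree: {1, 2, 3, 4, 5, 6, 7, 8}; Eulerian circuit requires 0)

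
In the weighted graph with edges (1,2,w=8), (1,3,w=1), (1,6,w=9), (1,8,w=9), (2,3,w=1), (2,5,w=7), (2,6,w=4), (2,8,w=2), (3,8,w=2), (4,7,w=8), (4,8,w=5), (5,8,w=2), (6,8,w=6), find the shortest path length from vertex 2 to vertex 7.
15 (path: 2 -> 8 -> 4 -> 7; weights 2 + 5 + 8 = 15)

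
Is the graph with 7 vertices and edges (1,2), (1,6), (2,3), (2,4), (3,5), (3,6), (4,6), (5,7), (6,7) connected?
Yes (BFS from 1 visits [1, 2, 6, 3, 4, 7, 5] — all 7 vertices reached)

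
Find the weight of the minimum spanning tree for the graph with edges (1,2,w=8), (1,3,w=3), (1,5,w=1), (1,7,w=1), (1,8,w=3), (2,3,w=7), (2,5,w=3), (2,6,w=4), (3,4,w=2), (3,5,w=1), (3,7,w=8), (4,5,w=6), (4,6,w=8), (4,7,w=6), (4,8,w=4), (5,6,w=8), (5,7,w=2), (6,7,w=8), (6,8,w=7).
15 (MST edges: (1,5,w=1), (1,7,w=1), (1,8,w=3), (2,5,w=3), (2,6,w=4), (3,4,w=2), (3,5,w=1); sum of weights 1 + 1 + 3 + 3 + 4 + 2 + 1 = 15)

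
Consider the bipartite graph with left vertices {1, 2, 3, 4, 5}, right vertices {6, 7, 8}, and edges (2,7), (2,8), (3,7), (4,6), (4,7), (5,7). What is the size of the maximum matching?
3 (matching: (2,8), (3,7), (4,6); upper bound min(|L|,|R|) = min(5,3) = 3)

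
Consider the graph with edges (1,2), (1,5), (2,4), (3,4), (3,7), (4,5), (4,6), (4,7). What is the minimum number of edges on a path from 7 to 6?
2 (path: 7 -> 4 -> 6, 2 edges)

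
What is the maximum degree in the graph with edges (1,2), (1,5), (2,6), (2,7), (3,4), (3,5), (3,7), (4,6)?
3 (attained at vertices 2, 3)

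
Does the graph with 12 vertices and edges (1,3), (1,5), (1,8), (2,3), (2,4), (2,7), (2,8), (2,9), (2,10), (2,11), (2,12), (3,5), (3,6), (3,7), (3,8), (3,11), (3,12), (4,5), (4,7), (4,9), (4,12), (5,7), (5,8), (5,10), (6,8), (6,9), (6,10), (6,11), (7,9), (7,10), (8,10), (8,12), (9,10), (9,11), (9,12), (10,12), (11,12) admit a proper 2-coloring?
No (odd cycle of length 3: 5 -> 1 -> 3 -> 5)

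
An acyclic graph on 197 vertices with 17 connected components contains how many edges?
180 (Each of the 17 component trees on V_i vertices has V_i - 1 edges; summing gives V - C = 197 - 17 = 180)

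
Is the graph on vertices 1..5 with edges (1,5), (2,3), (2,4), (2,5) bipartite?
Yes. Partition: {1, 2}, {3, 4, 5}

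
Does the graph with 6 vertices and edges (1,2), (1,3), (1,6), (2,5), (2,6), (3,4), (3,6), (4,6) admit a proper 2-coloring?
No (odd cycle of length 3: 6 -> 1 -> 2 -> 6)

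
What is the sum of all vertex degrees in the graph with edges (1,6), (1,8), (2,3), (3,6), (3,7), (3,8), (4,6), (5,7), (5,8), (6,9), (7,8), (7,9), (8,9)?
26 (handshake: sum of degrees = 2|E| = 2 x 13 = 26)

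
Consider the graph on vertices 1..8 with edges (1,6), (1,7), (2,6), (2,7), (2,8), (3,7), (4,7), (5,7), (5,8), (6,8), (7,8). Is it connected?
Yes (BFS from 1 visits [1, 6, 7, 2, 8, 3, 4, 5] — all 8 vertices reached)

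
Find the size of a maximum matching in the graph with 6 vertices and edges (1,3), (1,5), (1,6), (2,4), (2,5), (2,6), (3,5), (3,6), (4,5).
3 (matching: (1,3), (2,6), (4,5); upper bound floor(n/2) = floor(6/2) = 3)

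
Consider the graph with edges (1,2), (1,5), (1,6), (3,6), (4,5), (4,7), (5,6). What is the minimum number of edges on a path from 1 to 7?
3 (path: 1 -> 5 -> 4 -> 7, 3 edges)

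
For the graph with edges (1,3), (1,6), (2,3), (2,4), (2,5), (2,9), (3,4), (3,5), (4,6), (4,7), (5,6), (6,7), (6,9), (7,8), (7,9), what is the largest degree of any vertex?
5 (attained at vertex 6)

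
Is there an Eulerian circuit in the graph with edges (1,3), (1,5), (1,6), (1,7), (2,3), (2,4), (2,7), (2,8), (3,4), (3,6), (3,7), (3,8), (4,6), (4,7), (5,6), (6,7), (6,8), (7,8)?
Yes (the graph is connected and all 8 vertices have even degree)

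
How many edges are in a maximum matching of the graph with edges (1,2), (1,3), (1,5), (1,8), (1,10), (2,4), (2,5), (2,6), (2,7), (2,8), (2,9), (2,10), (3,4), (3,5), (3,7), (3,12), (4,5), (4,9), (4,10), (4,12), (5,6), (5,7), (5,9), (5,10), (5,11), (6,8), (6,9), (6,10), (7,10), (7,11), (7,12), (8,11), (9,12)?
6 (matching: (1,8), (2,7), (3,4), (5,11), (6,10), (9,12); upper bound floor(n/2) = floor(12/2) = 6)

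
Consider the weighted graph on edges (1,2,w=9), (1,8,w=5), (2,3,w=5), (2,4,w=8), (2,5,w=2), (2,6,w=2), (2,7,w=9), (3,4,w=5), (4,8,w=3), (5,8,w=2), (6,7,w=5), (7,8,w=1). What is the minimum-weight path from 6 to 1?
11 (path: 6 -> 2 -> 1; weights 2 + 9 = 11)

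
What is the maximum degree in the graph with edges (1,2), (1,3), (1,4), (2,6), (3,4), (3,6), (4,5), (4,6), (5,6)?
4 (attained at vertices 4, 6)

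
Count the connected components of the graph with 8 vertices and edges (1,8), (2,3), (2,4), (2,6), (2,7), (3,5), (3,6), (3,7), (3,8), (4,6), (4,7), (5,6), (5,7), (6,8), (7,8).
1 (components: {1, 2, 3, 4, 5, 6, 7, 8})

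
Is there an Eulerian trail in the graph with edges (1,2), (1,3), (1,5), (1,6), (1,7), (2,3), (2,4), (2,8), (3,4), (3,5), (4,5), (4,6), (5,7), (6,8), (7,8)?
No (4 vertices have odd degree: {1, 6, 7, 8}; Eulerian path requires 0 or 2)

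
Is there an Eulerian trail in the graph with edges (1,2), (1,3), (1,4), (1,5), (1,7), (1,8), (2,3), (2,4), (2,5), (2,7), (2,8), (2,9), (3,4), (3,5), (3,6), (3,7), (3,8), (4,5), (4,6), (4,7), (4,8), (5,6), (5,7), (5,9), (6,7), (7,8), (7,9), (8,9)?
No (4 vertices have odd degree: {2, 3, 4, 5}; Eulerian path requires 0 or 2)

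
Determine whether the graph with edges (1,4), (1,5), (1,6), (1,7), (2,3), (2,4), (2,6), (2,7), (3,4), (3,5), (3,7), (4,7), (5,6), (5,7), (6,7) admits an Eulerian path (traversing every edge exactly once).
Yes — and in fact it has an Eulerian circuit (the graph is connected and all 7 vertices have even degree)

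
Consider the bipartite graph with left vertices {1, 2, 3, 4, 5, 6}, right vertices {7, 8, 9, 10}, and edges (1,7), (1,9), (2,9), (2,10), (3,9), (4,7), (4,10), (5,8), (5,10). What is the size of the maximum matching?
4 (matching: (1,9), (2,10), (4,7), (5,8); upper bound min(|L|,|R|) = min(6,4) = 4)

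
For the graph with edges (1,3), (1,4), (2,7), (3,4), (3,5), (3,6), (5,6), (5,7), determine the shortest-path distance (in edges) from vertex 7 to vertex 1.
3 (path: 7 -> 5 -> 3 -> 1, 3 edges)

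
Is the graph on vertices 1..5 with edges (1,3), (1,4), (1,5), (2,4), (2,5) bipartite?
Yes. Partition: {1, 2}, {3, 4, 5}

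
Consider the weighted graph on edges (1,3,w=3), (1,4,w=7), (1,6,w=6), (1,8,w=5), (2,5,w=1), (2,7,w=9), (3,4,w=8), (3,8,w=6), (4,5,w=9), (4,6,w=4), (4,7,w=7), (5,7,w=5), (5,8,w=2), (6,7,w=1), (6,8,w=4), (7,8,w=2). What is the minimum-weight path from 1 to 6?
6 (path: 1 -> 6; weights 6 = 6)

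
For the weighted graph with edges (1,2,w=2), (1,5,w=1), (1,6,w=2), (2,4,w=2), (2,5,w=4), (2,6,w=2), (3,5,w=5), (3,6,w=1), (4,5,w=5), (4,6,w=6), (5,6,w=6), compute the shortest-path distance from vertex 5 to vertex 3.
4 (path: 5 -> 1 -> 6 -> 3; weights 1 + 2 + 1 = 4)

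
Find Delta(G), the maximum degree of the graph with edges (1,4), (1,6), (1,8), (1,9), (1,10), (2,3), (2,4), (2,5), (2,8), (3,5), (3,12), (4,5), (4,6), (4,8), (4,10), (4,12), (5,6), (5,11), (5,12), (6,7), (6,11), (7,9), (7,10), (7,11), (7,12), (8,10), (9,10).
7 (attained at vertex 4)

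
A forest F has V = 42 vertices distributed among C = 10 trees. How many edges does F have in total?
32 (Each of the 10 component trees on V_i vertices has V_i - 1 edges; summing gives V - C = 42 - 10 = 32)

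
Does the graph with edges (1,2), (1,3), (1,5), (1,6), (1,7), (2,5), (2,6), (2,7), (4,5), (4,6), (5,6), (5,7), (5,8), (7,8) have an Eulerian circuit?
No (2 vertices have odd degree: {1, 3}; Eulerian circuit requires 0)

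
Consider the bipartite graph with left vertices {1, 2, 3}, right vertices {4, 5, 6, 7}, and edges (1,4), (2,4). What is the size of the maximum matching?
1 (matching: (1,4); upper bound min(|L|,|R|) = min(3,4) = 3)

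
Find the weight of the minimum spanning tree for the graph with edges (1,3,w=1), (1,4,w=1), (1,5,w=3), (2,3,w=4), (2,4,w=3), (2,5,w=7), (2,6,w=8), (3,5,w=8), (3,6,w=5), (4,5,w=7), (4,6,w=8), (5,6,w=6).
13 (MST edges: (1,3,w=1), (1,4,w=1), (1,5,w=3), (2,4,w=3), (3,6,w=5); sum of weights 1 + 1 + 3 + 3 + 5 = 13)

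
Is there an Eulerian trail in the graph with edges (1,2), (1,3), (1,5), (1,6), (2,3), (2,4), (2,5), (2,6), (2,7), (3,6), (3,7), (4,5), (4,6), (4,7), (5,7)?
Yes — and in fact it has an Eulerian circuit (the graph is connected and all 7 vertices have even degree)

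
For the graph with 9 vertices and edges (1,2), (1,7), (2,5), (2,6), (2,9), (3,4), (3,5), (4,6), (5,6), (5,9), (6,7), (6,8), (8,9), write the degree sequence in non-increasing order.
[5, 4, 4, 3, 2, 2, 2, 2, 2] (degrees: deg(1)=2, deg(2)=4, deg(3)=2, deg(4)=2, deg(5)=4, deg(6)=5, deg(7)=2, deg(8)=2, deg(9)=3)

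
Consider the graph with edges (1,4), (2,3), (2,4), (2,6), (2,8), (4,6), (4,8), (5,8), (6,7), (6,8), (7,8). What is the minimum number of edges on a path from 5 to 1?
3 (path: 5 -> 8 -> 4 -> 1, 3 edges)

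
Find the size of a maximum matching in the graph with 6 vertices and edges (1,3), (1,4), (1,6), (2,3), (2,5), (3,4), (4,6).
3 (matching: (1,3), (2,5), (4,6); upper bound floor(n/2) = floor(6/2) = 3)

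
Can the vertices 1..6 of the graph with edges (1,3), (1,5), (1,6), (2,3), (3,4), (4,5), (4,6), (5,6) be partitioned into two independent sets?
No (odd cycle of length 3: 6 -> 1 -> 5 -> 6)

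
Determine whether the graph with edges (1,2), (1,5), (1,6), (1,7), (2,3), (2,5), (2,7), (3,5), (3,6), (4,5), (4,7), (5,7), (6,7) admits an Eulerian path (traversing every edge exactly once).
No (4 vertices have odd degree: {3, 5, 6, 7}; Eulerian path requires 0 or 2)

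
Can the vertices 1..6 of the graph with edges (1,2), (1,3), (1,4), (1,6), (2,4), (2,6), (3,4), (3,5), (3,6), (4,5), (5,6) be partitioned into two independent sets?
No (odd cycle of length 3: 4 -> 1 -> 3 -> 4)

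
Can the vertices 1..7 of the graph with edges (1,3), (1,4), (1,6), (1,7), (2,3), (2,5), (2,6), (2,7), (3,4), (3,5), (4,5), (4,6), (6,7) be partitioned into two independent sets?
No (odd cycle of length 3: 4 -> 1 -> 3 -> 4)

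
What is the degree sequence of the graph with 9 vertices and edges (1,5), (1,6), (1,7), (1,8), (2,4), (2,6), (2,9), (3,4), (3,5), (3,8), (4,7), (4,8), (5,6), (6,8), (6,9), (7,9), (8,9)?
[5, 5, 4, 4, 4, 3, 3, 3, 3] (degrees: deg(1)=4, deg(2)=3, deg(3)=3, deg(4)=4, deg(5)=3, deg(6)=5, deg(7)=3, deg(8)=5, deg(9)=4)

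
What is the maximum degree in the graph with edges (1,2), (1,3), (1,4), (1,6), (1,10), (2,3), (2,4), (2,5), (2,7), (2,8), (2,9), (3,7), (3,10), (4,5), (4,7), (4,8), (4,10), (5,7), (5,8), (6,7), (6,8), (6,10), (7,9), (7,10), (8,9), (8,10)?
7 (attained at vertices 2, 7)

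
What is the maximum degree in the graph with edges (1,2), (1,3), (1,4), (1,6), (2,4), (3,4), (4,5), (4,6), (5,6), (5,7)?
5 (attained at vertex 4)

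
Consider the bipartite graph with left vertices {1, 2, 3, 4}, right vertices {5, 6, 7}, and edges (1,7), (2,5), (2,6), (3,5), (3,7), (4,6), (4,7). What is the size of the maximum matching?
3 (matching: (1,7), (2,6), (3,5); upper bound min(|L|,|R|) = min(4,3) = 3)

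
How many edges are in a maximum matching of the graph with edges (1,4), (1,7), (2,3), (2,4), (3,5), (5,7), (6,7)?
3 (matching: (1,4), (3,5), (6,7); upper bound floor(n/2) = floor(7/2) = 3)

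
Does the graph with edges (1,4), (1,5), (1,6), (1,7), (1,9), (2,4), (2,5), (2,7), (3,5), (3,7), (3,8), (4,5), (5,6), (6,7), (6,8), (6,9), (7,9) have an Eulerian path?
No (8 vertices have odd degree: {1, 2, 3, 4, 5, 6, 7, 9}; Eulerian path requires 0 or 2)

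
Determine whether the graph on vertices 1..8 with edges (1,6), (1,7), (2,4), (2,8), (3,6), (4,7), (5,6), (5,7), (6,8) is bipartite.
Yes. Partition: {1, 3, 4, 5, 8}, {2, 6, 7}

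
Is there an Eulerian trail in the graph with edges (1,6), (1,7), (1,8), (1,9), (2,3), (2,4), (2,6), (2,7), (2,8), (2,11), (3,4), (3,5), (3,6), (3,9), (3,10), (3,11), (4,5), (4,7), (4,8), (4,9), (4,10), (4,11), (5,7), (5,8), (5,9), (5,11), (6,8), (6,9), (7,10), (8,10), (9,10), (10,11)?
No (4 vertices have odd degree: {3, 6, 7, 11}; Eulerian path requires 0 or 2)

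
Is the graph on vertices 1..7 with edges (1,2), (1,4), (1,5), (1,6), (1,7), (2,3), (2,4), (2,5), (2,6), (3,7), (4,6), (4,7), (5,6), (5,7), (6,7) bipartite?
No (odd cycle of length 3: 2 -> 1 -> 5 -> 2)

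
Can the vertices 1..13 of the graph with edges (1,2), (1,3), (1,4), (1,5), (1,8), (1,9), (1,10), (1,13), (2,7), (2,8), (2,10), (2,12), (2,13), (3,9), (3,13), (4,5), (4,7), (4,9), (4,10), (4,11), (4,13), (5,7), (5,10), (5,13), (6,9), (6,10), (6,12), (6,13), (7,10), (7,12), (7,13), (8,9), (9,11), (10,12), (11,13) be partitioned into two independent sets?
No (odd cycle of length 3: 2 -> 1 -> 8 -> 2)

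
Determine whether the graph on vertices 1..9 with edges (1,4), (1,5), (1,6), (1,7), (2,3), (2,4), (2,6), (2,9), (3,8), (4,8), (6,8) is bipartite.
Yes. Partition: {1, 2, 8}, {3, 4, 5, 6, 7, 9}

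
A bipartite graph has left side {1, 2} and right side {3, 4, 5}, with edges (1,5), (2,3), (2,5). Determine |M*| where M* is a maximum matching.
2 (matching: (1,5), (2,3); upper bound min(|L|,|R|) = min(2,3) = 2)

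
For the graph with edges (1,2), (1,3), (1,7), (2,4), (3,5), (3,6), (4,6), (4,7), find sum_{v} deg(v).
16 (handshake: sum of degrees = 2|E| = 2 x 8 = 16)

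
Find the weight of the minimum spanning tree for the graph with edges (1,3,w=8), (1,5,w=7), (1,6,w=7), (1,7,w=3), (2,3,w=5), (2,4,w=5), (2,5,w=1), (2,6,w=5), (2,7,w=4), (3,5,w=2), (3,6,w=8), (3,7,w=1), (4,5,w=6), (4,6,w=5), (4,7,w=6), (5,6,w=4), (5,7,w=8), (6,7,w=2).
14 (MST edges: (1,7,w=3), (2,4,w=5), (2,5,w=1), (3,5,w=2), (3,7,w=1), (6,7,w=2); sum of weights 3 + 5 + 1 + 2 + 1 + 2 = 14)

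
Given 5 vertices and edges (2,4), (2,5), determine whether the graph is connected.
No, it has 3 components: {1}, {2, 4, 5}, {3}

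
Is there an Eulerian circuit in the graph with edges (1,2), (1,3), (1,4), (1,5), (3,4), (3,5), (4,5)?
No (4 vertices have odd degree: {2, 3, 4, 5}; Eulerian circuit requires 0)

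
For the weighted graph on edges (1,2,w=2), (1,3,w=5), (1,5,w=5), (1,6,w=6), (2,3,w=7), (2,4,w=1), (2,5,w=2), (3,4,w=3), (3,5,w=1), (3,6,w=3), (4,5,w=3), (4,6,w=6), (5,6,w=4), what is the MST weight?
9 (MST edges: (1,2,w=2), (2,4,w=1), (2,5,w=2), (3,5,w=1), (3,6,w=3); sum of weights 2 + 1 + 2 + 1 + 3 = 9)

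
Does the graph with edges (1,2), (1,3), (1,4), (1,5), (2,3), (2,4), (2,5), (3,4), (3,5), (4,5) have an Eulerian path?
Yes — and in fact it has an Eulerian circuit (the graph is connected and all 5 vertices have even degree)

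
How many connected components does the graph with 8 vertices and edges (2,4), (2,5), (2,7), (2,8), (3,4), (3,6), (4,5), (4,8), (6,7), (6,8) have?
2 (components: {1}, {2, 3, 4, 5, 6, 7, 8})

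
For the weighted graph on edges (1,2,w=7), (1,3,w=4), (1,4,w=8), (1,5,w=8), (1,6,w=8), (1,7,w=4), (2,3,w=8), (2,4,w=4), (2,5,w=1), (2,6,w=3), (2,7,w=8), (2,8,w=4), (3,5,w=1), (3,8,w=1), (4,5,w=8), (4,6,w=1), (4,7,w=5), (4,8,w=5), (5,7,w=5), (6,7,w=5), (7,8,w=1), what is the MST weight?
12 (MST edges: (1,3,w=4), (2,5,w=1), (2,6,w=3), (3,5,w=1), (3,8,w=1), (4,6,w=1), (7,8,w=1); sum of weights 4 + 1 + 3 + 1 + 1 + 1 + 1 = 12)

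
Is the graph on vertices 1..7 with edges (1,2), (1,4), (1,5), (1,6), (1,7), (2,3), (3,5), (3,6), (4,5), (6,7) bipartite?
No (odd cycle of length 3: 4 -> 1 -> 5 -> 4)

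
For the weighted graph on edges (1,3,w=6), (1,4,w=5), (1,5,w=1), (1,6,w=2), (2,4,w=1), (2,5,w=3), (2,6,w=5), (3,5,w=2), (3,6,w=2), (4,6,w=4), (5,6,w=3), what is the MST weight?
9 (MST edges: (1,5,w=1), (1,6,w=2), (2,4,w=1), (2,5,w=3), (3,5,w=2); sum of weights 1 + 2 + 1 + 3 + 2 = 9)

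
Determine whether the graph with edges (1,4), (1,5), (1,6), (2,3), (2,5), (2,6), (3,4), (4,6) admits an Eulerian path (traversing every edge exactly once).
No (4 vertices have odd degree: {1, 2, 4, 6}; Eulerian path requires 0 or 2)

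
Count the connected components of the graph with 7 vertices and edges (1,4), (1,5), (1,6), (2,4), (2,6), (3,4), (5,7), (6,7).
1 (components: {1, 2, 3, 4, 5, 6, 7})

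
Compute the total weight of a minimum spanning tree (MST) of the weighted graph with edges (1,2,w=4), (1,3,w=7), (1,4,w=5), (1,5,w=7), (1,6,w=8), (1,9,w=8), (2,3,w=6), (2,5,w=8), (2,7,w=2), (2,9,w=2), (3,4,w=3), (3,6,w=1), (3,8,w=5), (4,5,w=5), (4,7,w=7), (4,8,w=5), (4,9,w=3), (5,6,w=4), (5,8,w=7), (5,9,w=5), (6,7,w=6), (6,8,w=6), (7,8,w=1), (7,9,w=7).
20 (MST edges: (1,2,w=4), (2,7,w=2), (2,9,w=2), (3,4,w=3), (3,6,w=1), (4,9,w=3), (5,6,w=4), (7,8,w=1); sum of weights 4 + 2 + 2 + 3 + 1 + 3 + 4 + 1 = 20)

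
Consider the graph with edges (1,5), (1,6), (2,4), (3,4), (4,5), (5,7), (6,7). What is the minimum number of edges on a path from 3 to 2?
2 (path: 3 -> 4 -> 2, 2 edges)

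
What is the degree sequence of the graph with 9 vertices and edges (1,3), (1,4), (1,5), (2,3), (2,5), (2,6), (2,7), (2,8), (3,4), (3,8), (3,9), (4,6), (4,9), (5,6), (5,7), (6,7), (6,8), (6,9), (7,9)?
[6, 5, 5, 4, 4, 4, 4, 3, 3] (degrees: deg(1)=3, deg(2)=5, deg(3)=5, deg(4)=4, deg(5)=4, deg(6)=6, deg(7)=4, deg(8)=3, deg(9)=4)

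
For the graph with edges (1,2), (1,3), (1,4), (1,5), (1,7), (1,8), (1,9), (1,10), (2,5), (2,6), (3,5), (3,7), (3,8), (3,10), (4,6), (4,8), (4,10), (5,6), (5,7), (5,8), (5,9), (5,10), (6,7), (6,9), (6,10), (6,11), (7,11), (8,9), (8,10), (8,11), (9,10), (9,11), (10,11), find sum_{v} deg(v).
66 (handshake: sum of degrees = 2|E| = 2 x 33 = 66)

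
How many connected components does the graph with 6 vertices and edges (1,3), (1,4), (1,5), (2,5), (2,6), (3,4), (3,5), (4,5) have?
1 (components: {1, 2, 3, 4, 5, 6})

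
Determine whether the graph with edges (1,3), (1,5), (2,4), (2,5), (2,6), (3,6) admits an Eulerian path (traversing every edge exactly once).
Yes (the graph is connected and exactly 2 vertices have odd degree: {2, 4}; any Eulerian path must start and end at those)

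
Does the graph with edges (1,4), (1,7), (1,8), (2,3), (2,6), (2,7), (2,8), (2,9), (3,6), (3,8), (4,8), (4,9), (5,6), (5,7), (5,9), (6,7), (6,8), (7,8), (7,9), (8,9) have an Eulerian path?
No (8 vertices have odd degree: {1, 2, 3, 4, 5, 6, 8, 9}; Eulerian path requires 0 or 2)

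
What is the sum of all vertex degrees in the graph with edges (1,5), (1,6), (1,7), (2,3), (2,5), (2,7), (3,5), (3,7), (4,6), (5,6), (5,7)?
22 (handshake: sum of degrees = 2|E| = 2 x 11 = 22)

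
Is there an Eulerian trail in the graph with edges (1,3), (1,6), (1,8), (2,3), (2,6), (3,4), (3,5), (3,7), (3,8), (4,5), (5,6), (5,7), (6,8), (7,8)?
Yes (the graph is connected and exactly 2 vertices have odd degree: {1, 7}; any Eulerian path must start and end at those)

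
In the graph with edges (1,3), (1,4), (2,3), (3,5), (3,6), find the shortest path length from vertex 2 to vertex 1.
2 (path: 2 -> 3 -> 1, 2 edges)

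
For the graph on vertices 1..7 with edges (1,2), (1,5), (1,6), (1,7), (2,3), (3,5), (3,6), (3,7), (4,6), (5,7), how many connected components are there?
1 (components: {1, 2, 3, 4, 5, 6, 7})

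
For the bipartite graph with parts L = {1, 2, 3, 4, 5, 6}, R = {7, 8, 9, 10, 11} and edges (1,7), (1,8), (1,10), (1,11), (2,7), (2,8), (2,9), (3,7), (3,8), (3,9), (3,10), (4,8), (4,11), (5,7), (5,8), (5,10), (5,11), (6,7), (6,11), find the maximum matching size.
5 (matching: (1,11), (2,9), (3,10), (4,8), (5,7); upper bound min(|L|,|R|) = min(6,5) = 5)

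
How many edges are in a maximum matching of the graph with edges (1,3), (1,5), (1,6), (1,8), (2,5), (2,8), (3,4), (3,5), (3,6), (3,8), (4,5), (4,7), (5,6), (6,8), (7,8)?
4 (matching: (1,3), (2,5), (4,7), (6,8); upper bound floor(n/2) = floor(8/2) = 4)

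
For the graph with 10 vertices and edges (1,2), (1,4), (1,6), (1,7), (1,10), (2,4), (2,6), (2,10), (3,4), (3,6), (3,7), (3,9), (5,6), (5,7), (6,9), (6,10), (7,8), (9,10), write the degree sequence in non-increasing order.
[6, 5, 4, 4, 4, 4, 3, 3, 2, 1] (degrees: deg(1)=5, deg(2)=4, deg(3)=4, deg(4)=3, deg(5)=2, deg(6)=6, deg(7)=4, deg(8)=1, deg(9)=3, deg(10)=4)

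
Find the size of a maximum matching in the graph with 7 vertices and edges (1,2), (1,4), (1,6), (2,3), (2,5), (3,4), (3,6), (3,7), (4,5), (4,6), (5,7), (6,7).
3 (matching: (1,6), (3,7), (4,5); upper bound floor(n/2) = floor(7/2) = 3)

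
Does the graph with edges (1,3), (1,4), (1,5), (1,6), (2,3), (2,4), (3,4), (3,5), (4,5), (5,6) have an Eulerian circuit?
Yes (the graph is connected and all 6 vertices have even degree)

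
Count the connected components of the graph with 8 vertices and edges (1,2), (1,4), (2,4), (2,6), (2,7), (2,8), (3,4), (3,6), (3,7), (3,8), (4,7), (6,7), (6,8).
2 (components: {1, 2, 3, 4, 6, 7, 8}, {5})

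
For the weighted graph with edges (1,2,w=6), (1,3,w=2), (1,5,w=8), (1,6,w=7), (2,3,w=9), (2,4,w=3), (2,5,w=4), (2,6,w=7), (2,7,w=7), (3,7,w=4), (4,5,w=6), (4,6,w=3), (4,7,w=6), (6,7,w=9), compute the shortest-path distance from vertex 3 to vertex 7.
4 (path: 3 -> 7; weights 4 = 4)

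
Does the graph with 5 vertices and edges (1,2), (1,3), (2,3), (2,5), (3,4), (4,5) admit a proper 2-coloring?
No (odd cycle of length 3: 3 -> 1 -> 2 -> 3)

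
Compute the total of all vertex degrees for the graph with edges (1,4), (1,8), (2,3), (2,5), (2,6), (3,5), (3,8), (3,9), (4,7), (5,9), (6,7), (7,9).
24 (handshake: sum of degrees = 2|E| = 2 x 12 = 24)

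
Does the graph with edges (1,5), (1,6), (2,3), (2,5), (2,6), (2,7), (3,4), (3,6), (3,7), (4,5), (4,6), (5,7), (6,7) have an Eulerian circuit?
No (2 vertices have odd degree: {4, 6}; Eulerian circuit requires 0)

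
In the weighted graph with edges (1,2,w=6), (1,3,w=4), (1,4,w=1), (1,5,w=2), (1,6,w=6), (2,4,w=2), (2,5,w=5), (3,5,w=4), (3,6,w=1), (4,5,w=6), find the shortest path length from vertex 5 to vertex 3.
4 (path: 5 -> 3; weights 4 = 4)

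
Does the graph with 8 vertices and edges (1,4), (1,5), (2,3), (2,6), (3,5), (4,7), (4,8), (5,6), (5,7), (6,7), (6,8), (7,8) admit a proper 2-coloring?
No (odd cycle of length 5: 7 -> 5 -> 1 -> 4 -> 8 -> 7)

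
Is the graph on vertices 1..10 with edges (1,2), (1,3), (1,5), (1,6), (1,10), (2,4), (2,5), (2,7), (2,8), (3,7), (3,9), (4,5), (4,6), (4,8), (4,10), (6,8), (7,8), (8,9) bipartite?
No (odd cycle of length 3: 5 -> 1 -> 2 -> 5)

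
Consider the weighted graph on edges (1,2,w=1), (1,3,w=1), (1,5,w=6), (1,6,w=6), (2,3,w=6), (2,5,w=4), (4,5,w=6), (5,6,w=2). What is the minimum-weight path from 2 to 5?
4 (path: 2 -> 5; weights 4 = 4)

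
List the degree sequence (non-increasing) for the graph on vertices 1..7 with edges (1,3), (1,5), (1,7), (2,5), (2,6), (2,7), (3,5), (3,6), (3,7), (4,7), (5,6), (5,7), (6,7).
[6, 5, 4, 4, 3, 3, 1] (degrees: deg(1)=3, deg(2)=3, deg(3)=4, deg(4)=1, deg(5)=5, deg(6)=4, deg(7)=6)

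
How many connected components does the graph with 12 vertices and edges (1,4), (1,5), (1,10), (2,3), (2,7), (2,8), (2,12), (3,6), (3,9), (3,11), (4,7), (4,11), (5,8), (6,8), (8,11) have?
1 (components: {1, 2, 3, 4, 5, 6, 7, 8, 9, 10, 11, 12})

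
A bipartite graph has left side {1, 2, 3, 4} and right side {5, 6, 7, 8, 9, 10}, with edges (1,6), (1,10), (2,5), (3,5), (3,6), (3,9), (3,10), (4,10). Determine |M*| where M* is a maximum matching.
4 (matching: (1,6), (2,5), (3,9), (4,10); upper bound min(|L|,|R|) = min(4,6) = 4)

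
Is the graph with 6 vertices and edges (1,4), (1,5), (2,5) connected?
No, it has 3 components: {1, 2, 4, 5}, {3}, {6}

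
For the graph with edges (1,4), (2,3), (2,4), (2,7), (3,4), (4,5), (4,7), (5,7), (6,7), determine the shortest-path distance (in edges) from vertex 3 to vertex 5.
2 (path: 3 -> 4 -> 5, 2 edges)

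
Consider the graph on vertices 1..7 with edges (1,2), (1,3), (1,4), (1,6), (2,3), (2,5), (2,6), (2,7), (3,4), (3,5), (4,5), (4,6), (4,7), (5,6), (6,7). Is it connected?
Yes (BFS from 1 visits [1, 2, 3, 4, 6, 5, 7] — all 7 vertices reached)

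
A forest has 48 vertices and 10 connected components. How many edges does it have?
38 (Each of the 10 component trees on V_i vertices has V_i - 1 edges; summing gives V - C = 48 - 10 = 38)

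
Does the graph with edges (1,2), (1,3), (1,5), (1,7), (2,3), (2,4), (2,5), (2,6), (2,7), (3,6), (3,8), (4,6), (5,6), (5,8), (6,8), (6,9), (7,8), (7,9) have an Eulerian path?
Yes — and in fact it has an Eulerian circuit (the graph is connected and all 9 vertices have even degree)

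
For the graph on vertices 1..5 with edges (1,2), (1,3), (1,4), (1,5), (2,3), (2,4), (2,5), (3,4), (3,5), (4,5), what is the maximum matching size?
2 (matching: (1,3), (4,5); upper bound floor(n/2) = floor(5/2) = 2)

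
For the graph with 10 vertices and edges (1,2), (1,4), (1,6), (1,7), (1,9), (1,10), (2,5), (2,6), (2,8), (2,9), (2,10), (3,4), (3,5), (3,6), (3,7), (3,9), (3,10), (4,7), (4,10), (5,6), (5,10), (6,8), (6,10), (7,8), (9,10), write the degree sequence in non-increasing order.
[7, 6, 6, 6, 6, 4, 4, 4, 4, 3] (degrees: deg(1)=6, deg(2)=6, deg(3)=6, deg(4)=4, deg(5)=4, deg(6)=6, deg(7)=4, deg(8)=3, deg(9)=4, deg(10)=7)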